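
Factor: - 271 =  - 271^1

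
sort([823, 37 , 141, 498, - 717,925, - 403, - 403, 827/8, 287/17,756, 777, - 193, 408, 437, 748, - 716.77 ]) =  [ - 717, - 716.77, - 403, - 403, - 193, 287/17, 37, 827/8, 141, 408, 437, 498,748 , 756, 777, 823,925]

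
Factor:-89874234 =-2^1*3^2*293^1*17041^1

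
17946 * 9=161514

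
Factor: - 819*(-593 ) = 485667 = 3^2*7^1 * 13^1 * 593^1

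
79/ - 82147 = - 1 + 82068/82147 = -  0.00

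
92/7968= 23/1992 = 0.01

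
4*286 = 1144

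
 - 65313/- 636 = 21771/212   =  102.69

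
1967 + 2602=4569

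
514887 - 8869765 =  - 8354878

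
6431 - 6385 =46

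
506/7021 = 506/7021 = 0.07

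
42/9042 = 7/1507 = 0.00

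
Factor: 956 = 2^2*239^1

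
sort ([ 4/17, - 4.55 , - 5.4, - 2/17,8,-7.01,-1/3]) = [-7.01, - 5.4,- 4.55,-1/3, - 2/17,4/17,8]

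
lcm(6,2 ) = 6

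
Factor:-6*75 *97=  - 43650 = -2^1 *3^2 * 5^2*97^1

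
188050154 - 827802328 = - 639752174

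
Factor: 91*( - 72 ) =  - 2^3*3^2 * 7^1 * 13^1= -6552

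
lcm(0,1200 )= 0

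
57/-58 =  -57/58 =- 0.98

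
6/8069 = 6/8069 = 0.00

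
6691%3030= 631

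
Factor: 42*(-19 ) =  - 798 = - 2^1 * 3^1 * 7^1 * 19^1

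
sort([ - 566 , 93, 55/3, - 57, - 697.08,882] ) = [ - 697.08, - 566,-57 , 55/3,93, 882]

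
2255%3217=2255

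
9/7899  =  3/2633 = 0.00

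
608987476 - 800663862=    - 191676386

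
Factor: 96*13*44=54912 = 2^7*3^1 *11^1*13^1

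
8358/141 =59 + 13/47 = 59.28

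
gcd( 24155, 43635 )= 5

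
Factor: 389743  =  389743^1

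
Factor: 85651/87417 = 3^( - 2) * 11^( - 1) * 97^1 = 97/99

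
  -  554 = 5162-5716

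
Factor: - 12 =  - 2^2*3^1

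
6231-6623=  - 392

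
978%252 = 222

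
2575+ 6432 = 9007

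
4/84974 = 2/42487 = 0.00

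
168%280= 168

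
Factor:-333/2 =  - 2^( - 1 )*3^2*37^1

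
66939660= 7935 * 8436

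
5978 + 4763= 10741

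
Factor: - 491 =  - 491^1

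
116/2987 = 4/103 = 0.04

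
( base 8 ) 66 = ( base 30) 1o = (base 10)54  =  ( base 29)1P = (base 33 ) 1l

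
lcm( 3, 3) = 3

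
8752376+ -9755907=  - 1003531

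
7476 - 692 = 6784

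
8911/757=11 + 584/757  =  11.77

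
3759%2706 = 1053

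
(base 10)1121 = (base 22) 26L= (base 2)10001100001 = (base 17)3EG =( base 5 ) 13441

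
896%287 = 35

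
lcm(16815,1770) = 33630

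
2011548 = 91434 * 22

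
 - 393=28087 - 28480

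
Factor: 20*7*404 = 2^4 * 5^1*7^1*101^1 = 56560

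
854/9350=427/4675 = 0.09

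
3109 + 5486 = 8595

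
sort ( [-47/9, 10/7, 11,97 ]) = [  -  47/9 , 10/7, 11, 97] 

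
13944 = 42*332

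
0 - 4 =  - 4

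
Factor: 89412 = 2^2*3^1*7451^1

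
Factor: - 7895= - 5^1*1579^1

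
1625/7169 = 1625/7169 = 0.23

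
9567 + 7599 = 17166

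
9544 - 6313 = 3231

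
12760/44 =290= 290.00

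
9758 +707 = 10465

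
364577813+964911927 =1329489740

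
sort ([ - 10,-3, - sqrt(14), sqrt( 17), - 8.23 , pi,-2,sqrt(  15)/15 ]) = [ - 10,-8.23,-sqrt( 14 ), - 3, -2,sqrt( 15 ) /15,pi,sqrt( 17)]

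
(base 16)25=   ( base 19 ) 1I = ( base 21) 1g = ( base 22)1f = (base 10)37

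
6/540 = 1/90 = 0.01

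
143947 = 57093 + 86854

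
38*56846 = 2160148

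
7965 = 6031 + 1934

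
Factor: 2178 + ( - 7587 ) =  - 3^2*601^1 = - 5409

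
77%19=1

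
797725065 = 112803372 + 684921693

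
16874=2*8437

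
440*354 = 155760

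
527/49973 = 527/49973 = 0.01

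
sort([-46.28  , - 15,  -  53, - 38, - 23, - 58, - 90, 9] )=[ - 90, - 58, - 53, - 46.28, - 38, - 23, - 15,9]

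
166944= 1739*96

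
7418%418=312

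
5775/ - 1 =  - 5775/1= -5775.00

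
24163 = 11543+12620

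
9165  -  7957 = 1208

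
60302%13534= 6166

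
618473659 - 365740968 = 252732691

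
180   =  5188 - 5008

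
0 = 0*2118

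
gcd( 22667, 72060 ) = 1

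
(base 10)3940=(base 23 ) 7a7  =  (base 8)7544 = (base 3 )12101221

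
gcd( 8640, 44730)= 90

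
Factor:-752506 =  - 2^1 * 37^1*10169^1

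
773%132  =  113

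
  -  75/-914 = 75/914= 0.08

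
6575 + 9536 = 16111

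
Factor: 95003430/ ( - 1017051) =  - 31667810/339017 = - 2^1*5^1*7^(-1 )*19^( - 1)*2549^( - 1)*3166781^1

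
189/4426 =189/4426 = 0.04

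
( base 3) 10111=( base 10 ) 94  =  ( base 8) 136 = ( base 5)334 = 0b1011110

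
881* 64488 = 56813928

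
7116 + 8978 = 16094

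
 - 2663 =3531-6194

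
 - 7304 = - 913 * 8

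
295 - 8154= - 7859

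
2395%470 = 45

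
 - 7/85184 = -1 + 85177/85184 = - 0.00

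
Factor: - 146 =-2^1*73^1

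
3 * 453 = 1359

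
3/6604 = 3/6604=0.00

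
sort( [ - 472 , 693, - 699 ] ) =[-699, - 472, 693 ] 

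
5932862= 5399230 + 533632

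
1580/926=790/463 = 1.71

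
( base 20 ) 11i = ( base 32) dm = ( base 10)438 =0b110110110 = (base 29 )f3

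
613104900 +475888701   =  1088993601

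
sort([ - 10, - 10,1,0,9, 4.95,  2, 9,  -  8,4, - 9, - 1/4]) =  [-10, - 10, - 9 ,-8 , - 1/4,0,1,2,4,4.95,9,9]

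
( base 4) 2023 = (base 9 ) 164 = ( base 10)139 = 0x8B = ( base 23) 61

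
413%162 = 89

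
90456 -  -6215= 96671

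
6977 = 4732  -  -2245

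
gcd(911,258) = 1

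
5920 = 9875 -3955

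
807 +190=997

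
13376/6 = 2229 + 1/3 = 2229.33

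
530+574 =1104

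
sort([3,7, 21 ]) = [ 3, 7,21 ]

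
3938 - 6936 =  - 2998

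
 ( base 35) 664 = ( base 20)ii4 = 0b1110110001100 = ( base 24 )d34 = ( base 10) 7564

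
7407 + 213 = 7620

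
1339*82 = 109798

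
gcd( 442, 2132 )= 26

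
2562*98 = 251076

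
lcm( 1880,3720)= 174840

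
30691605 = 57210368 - 26518763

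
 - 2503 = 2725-5228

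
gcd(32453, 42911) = 83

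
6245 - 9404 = -3159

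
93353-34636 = 58717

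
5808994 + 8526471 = 14335465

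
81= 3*27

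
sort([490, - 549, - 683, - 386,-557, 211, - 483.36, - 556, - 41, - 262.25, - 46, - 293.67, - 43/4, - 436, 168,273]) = [  -  683, -557,-556, - 549 ,  -  483.36, -436, - 386,-293.67, - 262.25, - 46, - 41,- 43/4, 168,211,  273, 490 ] 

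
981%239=25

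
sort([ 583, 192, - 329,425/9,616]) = [  -  329, 425/9, 192, 583,616 ]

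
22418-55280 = - 32862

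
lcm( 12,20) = 60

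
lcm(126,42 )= 126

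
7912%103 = 84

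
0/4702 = 0 = 0.00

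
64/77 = 64/77 = 0.83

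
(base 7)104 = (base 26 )21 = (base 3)1222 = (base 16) 35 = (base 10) 53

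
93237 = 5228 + 88009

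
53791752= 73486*732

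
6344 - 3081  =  3263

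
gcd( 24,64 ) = 8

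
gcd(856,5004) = 4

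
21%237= 21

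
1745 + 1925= 3670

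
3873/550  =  7 + 23/550 = 7.04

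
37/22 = 1 + 15/22= 1.68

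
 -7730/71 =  - 7730/71 = - 108.87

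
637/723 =637/723 = 0.88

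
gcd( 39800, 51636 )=4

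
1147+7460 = 8607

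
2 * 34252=68504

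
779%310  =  159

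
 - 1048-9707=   -  10755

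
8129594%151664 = 91402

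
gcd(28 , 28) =28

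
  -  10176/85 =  - 120 + 24/85  =  - 119.72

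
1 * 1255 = 1255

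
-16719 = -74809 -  - 58090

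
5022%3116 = 1906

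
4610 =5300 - 690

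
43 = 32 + 11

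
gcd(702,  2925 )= 117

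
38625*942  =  36384750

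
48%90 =48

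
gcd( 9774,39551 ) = 1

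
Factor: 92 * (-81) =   -  7452 = -2^2*3^4*23^1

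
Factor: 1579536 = 2^4* 3^2*7^1*1567^1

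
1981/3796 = 1981/3796 =0.52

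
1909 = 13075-11166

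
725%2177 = 725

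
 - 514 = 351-865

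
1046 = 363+683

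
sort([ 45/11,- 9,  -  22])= [-22, - 9, 45/11]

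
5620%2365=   890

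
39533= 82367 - 42834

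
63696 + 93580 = 157276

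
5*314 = 1570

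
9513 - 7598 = 1915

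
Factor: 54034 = 2^1*27017^1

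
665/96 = 6 + 89/96 =6.93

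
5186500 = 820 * 6325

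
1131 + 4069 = 5200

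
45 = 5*9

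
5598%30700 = 5598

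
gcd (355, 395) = 5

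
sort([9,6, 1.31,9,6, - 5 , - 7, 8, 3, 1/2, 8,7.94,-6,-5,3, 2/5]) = [ - 7, - 6, - 5, - 5,  2/5, 1/2 , 1.31, 3,  3 , 6,6, 7.94, 8, 8, 9, 9]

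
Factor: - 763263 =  - 3^7* 349^1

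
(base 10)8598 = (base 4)2012112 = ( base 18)189c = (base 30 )9GI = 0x2196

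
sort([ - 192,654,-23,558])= [ - 192, - 23, 558, 654]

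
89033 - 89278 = -245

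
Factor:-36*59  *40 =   -  84960 = -2^5 * 3^2*5^1*59^1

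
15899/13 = 1223= 1223.00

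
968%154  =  44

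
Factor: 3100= 2^2 * 5^2*31^1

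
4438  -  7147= - 2709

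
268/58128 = 67/14532 = 0.00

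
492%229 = 34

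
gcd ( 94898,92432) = 2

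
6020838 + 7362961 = 13383799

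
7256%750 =506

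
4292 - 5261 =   -  969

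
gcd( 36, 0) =36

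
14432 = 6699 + 7733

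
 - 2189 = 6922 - 9111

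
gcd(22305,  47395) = 5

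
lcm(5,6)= 30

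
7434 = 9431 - 1997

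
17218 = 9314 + 7904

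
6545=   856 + 5689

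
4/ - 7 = -4/7 = - 0.57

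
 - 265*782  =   - 207230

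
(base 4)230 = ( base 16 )2c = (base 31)1D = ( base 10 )44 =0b101100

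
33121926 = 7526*4401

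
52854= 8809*6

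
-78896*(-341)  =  26903536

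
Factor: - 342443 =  - 73^1 * 4691^1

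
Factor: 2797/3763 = 53^( - 1)*71^( - 1 )*2797^1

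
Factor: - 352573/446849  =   - 733/929 = -733^1*929^( - 1 ) 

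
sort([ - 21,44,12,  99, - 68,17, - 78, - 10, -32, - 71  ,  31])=[ - 78, - 71, - 68, - 32, - 21, - 10,12,17,31,44, 99] 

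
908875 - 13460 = 895415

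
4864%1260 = 1084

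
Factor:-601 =-601^1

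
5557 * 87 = 483459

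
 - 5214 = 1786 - 7000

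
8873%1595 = 898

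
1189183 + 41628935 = 42818118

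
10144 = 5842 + 4302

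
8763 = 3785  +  4978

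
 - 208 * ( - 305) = 63440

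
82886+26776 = 109662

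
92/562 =46/281 = 0.16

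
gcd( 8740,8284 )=76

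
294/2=147 = 147.00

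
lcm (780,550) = 42900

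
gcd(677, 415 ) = 1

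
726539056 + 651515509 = 1378054565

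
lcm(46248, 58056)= 2728632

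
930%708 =222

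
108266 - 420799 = - 312533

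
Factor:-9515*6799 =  - 64692485  =  - 5^1 * 11^1*13^1*173^1*523^1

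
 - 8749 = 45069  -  53818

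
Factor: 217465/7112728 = 2^( - 3) * 5^1*7^( - 1 ) * 23^1*31^1 * 61^1*157^( - 1 )*809^( - 1)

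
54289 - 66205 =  - 11916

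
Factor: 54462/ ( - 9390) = - 5^( -1)*29^1= - 29/5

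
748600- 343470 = 405130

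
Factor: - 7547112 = -2^3*3^2*37^1 * 2833^1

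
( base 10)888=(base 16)378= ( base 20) 248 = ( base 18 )2d6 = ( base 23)1fe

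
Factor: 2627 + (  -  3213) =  -2^1*293^1 = -  586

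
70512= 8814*8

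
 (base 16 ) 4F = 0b1001111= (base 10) 79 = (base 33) 2d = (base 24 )37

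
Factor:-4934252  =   -2^2*1233563^1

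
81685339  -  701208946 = -619523607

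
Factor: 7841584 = 2^4* 257^1*1907^1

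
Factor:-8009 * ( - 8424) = 67467816 = 2^3*3^4*13^1*8009^1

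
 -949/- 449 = 949/449 = 2.11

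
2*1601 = 3202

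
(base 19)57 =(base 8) 146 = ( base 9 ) 123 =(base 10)102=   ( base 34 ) 30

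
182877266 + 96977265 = 279854531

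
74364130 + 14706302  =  89070432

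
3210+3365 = 6575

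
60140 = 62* 970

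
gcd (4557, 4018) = 49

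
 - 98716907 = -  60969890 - 37747017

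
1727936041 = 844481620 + 883454421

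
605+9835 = 10440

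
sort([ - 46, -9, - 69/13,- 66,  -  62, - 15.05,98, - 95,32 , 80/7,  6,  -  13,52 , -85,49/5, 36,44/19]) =[ - 95,-85,  -  66, - 62,-46, - 15.05, - 13, - 9,-69/13,44/19,6,49/5,80/7,  32,36,52 , 98 ] 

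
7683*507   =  3895281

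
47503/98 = 47503/98  =  484.72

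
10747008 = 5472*1964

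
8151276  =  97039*84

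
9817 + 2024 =11841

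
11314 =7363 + 3951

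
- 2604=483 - 3087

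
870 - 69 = 801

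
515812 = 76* 6787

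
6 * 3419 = 20514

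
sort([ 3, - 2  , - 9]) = [ - 9,- 2, 3]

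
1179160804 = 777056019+402104785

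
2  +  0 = 2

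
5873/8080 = 5873/8080 = 0.73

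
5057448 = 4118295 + 939153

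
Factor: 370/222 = 5/3 = 3^( - 1 )*5^1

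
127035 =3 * 42345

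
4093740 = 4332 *945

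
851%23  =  0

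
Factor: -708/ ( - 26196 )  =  1/37 = 37^( - 1 )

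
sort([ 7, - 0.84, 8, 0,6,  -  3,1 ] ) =[ - 3, - 0.84,0, 1, 6,7,8]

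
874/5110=437/2555= 0.17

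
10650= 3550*3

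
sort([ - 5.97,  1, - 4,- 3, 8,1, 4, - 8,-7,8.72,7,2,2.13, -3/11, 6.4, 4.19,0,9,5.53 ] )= [ - 8,  -  7, - 5.97, - 4 , - 3, - 3/11,0,1,1,2, 2.13,4, 4.19,  5.53,  6.4, 7, 8,8.72, 9]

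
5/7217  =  5/7217=0.00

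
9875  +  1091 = 10966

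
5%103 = 5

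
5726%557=156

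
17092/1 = 17092 = 17092.00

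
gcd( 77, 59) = 1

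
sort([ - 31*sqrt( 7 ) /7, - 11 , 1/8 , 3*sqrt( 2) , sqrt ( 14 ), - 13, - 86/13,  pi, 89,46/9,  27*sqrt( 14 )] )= [ - 13, -31*sqrt(7) /7,-11,- 86/13,  1/8,  pi,sqrt( 14 ),3 * sqrt( 2 ),  46/9,  89, 27*sqrt( 14 )]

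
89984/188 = 22496/47 = 478.64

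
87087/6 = 14514 + 1/2 = 14514.50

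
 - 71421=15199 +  - 86620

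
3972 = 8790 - 4818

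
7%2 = 1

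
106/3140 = 53/1570  =  0.03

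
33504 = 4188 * 8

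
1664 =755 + 909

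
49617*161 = 7988337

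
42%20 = 2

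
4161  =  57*73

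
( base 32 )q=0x1A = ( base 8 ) 32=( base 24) 12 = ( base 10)26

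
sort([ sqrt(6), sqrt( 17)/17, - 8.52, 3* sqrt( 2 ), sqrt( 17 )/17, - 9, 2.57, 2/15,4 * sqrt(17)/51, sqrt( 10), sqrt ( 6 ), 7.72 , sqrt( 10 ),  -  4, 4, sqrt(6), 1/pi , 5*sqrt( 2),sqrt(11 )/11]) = [ - 9,-8.52, - 4, 2/15, sqrt(17) /17, sqrt( 17) /17, sqrt(11) /11,1/pi,4 * sqrt(17 ) /51,sqrt( 6) , sqrt (6), sqrt(6 ),2.57, sqrt ( 10), sqrt (10 ), 4, 3 *sqrt( 2), 5 * sqrt( 2) , 7.72 ]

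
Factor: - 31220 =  - 2^2* 5^1*7^1*223^1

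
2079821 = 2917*713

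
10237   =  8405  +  1832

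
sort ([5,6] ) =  [ 5,6 ]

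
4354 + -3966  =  388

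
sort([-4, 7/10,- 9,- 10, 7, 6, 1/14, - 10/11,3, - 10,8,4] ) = [ - 10, - 10, - 9, - 4, - 10/11,1/14,7/10, 3,4, 6, 7, 8]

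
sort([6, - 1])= [ - 1, 6]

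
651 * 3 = 1953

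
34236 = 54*634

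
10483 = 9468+1015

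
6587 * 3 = 19761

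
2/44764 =1/22382 =0.00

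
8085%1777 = 977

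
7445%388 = 73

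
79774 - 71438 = 8336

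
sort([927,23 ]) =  [ 23,927] 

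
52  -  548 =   -  496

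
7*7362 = 51534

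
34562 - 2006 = 32556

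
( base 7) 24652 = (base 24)b71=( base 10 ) 6505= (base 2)1100101101001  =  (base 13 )2C65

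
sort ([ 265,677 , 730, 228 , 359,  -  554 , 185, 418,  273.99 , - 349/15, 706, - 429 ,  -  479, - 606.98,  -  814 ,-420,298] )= [-814, - 606.98 , - 554 , - 479, - 429, - 420,-349/15, 185 , 228, 265 , 273.99, 298, 359 , 418 , 677,706, 730]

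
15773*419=6608887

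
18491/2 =9245 + 1/2   =  9245.50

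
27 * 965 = 26055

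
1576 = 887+689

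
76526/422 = 38263/211 = 181.34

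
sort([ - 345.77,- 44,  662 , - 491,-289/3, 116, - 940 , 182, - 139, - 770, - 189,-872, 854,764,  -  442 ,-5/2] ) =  [- 940 , - 872,  -  770, - 491,- 442, - 345.77,  -  189, - 139,-289/3,-44,-5/2, 116, 182,662, 764  ,  854 ] 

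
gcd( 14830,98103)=1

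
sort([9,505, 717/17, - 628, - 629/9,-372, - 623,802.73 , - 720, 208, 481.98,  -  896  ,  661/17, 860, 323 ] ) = [ - 896, - 720,-628, - 623,-372, - 629/9, 9,661/17, 717/17, 208, 323, 481.98, 505, 802.73, 860 ]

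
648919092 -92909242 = 556009850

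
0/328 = 0 = 0.00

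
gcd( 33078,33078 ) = 33078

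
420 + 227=647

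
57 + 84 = 141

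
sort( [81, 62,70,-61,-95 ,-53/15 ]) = [ - 95, - 61 ,-53/15,62 , 70,81 ]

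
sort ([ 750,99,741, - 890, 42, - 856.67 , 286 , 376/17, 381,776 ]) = [ - 890, - 856.67,376/17,42,99,286, 381,741,  750, 776] 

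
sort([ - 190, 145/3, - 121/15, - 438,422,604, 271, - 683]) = [  -  683, -438, - 190, - 121/15,145/3, 271,  422, 604]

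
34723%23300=11423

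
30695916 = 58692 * 523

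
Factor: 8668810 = 2^1 * 5^1 * 17^1*50993^1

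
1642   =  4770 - 3128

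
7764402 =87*89246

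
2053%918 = 217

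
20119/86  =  20119/86 = 233.94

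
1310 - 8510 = -7200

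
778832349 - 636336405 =142495944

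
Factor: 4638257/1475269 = 13^1*61^1 * 103^( - 1) * 5849^1*14323^( - 1)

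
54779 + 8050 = 62829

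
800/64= 25/2 = 12.50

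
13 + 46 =59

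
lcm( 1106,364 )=28756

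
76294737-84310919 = -8016182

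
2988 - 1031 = 1957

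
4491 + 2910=7401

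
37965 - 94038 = - 56073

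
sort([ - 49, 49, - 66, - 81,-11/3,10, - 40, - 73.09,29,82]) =[-81, -73.09,-66, - 49, - 40, - 11/3 , 10,29,49,82] 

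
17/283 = 17/283 =0.06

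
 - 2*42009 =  - 84018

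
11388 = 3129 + 8259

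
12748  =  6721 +6027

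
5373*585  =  3143205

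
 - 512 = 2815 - 3327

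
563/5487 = 563/5487 = 0.10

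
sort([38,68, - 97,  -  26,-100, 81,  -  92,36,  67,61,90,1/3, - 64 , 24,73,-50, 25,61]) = [-100,  -  97, - 92,  -  64 , - 50,-26,1/3,24,25,36, 38,61,61, 67, 68,  73, 81,90]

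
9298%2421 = 2035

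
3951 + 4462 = 8413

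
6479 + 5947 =12426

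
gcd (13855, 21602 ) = 1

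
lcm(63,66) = 1386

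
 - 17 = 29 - 46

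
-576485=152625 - 729110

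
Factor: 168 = 2^3*3^1* 7^1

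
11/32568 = 11/32568 = 0.00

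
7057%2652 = 1753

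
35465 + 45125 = 80590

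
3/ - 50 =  - 1 + 47/50 = - 0.06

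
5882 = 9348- 3466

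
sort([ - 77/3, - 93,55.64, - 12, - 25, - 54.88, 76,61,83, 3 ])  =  [ - 93, - 54.88, - 77/3 , - 25, -12, 3,55.64,61,  76,83] 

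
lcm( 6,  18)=18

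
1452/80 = 363/20 = 18.15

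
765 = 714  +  51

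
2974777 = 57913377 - 54938600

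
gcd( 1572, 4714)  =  2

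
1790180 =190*9422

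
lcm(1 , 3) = 3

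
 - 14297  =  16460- 30757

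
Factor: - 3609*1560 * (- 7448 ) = 41932537920 = 2^6*3^3 * 5^1 * 7^2 * 13^1*19^1*401^1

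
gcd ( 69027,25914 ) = 21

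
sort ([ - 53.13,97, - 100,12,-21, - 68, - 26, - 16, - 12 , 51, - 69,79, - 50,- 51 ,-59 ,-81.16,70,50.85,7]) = [ - 100,-81.16, - 69, -68, - 59, - 53.13 , - 51 ,  -  50, - 26,  -  21,  -  16, - 12,7,12 , 50.85,51, 70,79,97 ]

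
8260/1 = 8260 = 8260.00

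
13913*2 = 27826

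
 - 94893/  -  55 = 1725 + 18/55 = 1725.33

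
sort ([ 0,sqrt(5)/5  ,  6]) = [ 0, sqrt( 5 )/5 , 6]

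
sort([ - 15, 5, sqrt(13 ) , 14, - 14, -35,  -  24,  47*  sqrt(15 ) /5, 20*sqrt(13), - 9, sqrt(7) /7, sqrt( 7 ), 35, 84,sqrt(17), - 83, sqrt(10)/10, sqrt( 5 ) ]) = [ - 83,  -  35, - 24,-15, - 14,  -  9, sqrt (10)/10, sqrt( 7)/7, sqrt(5), sqrt( 7 ), sqrt(13), sqrt( 17), 5, 14, 35, 47*sqrt(15) /5,20*sqrt( 13 ),84 ] 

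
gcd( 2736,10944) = 2736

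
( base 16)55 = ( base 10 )85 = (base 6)221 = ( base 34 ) 2h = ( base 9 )104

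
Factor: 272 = 2^4*17^1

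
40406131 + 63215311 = 103621442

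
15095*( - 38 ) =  - 573610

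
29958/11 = 29958/11= 2723.45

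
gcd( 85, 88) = 1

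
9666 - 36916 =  - 27250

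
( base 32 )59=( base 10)169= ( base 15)B4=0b10101001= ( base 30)5J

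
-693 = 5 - 698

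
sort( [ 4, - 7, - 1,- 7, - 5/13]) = [- 7, - 7,-1, - 5/13,4 ] 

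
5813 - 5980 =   -  167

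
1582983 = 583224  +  999759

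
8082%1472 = 722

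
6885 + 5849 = 12734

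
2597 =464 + 2133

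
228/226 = 1  +  1/113  =  1.01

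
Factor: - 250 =-2^1*5^3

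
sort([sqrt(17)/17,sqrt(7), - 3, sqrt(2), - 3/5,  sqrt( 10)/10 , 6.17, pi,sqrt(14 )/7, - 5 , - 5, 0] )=[ - 5,-5,- 3, - 3/5, 0, sqrt ( 17 )/17,sqrt(10)/10,sqrt(14 )/7,sqrt(2),sqrt(7), pi, 6.17]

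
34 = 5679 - 5645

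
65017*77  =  5006309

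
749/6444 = 749/6444 = 0.12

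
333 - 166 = 167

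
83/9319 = 83/9319 = 0.01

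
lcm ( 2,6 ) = 6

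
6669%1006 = 633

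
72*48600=3499200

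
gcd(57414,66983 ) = 9569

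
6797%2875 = 1047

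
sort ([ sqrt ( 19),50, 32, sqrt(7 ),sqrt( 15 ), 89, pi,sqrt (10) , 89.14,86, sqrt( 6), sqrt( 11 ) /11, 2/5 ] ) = [ sqrt(11)/11, 2/5, sqrt (6) , sqrt( 7 ),pi, sqrt(10), sqrt( 15), sqrt(19), 32,50,86, 89,89.14] 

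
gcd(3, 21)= 3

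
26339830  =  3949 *6670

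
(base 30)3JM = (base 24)5H4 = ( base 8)6334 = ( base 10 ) 3292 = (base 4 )303130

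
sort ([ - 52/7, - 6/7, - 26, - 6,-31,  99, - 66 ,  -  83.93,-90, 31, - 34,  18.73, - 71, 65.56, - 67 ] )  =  [-90, - 83.93, - 71, - 67, - 66,- 34,-31, -26, - 52/7 ,-6,  -  6/7,18.73,31, 65.56, 99 ] 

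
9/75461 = 9/75461 = 0.00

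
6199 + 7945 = 14144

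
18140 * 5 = 90700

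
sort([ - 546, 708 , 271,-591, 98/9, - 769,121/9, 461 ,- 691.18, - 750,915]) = [ - 769, - 750, - 691.18, - 591, - 546, 98/9 , 121/9,271 , 461, 708,  915 ]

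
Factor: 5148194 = 2^1* 151^1 * 17047^1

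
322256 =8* 40282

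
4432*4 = 17728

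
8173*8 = 65384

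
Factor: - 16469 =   -  43^1*383^1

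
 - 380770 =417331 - 798101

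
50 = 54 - 4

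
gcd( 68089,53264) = 1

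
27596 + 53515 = 81111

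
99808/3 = 33269 + 1/3 = 33269.33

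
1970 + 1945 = 3915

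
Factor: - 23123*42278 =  - 977594194 = - 2^1*19^1*1217^1*21139^1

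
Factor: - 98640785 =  - 5^1*907^1* 21751^1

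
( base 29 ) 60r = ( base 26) 7D3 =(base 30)5J3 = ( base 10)5073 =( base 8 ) 11721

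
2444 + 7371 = 9815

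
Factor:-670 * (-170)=2^2 * 5^2*17^1*67^1= 113900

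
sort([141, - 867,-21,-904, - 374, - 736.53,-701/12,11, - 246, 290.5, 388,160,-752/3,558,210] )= [ - 904 , - 867, - 736.53, - 374, - 752/3, - 246, - 701/12 , - 21,11, 141, 160 , 210,290.5, 388, 558 ] 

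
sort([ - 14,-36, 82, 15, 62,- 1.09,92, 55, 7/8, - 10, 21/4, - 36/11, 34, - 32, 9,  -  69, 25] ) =[ - 69,  -  36, - 32, - 14 ,-10, - 36/11, - 1.09, 7/8, 21/4, 9, 15, 25, 34, 55,62, 82, 92] 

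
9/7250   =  9/7250  =  0.00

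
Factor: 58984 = 2^3 * 73^1*101^1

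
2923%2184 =739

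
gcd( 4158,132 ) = 66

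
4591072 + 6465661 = 11056733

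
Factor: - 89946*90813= -2^1*3^3*19^1*263^1*30271^1 = - 8168266098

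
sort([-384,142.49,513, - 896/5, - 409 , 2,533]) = [-409, - 384, - 896/5,2,142.49, 513,533]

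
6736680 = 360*18713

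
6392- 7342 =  - 950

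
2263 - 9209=-6946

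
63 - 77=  - 14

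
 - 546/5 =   -  110+4/5 = - 109.20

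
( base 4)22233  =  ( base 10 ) 687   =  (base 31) M5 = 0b1010101111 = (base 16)2af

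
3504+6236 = 9740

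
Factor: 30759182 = 2^1*193^1*79687^1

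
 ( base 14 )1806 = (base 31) 4f9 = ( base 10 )4318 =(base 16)10de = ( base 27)5op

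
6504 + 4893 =11397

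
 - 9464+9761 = 297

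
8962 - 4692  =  4270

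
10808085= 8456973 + 2351112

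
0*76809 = 0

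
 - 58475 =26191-84666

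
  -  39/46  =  -39/46 = - 0.85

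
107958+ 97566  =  205524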